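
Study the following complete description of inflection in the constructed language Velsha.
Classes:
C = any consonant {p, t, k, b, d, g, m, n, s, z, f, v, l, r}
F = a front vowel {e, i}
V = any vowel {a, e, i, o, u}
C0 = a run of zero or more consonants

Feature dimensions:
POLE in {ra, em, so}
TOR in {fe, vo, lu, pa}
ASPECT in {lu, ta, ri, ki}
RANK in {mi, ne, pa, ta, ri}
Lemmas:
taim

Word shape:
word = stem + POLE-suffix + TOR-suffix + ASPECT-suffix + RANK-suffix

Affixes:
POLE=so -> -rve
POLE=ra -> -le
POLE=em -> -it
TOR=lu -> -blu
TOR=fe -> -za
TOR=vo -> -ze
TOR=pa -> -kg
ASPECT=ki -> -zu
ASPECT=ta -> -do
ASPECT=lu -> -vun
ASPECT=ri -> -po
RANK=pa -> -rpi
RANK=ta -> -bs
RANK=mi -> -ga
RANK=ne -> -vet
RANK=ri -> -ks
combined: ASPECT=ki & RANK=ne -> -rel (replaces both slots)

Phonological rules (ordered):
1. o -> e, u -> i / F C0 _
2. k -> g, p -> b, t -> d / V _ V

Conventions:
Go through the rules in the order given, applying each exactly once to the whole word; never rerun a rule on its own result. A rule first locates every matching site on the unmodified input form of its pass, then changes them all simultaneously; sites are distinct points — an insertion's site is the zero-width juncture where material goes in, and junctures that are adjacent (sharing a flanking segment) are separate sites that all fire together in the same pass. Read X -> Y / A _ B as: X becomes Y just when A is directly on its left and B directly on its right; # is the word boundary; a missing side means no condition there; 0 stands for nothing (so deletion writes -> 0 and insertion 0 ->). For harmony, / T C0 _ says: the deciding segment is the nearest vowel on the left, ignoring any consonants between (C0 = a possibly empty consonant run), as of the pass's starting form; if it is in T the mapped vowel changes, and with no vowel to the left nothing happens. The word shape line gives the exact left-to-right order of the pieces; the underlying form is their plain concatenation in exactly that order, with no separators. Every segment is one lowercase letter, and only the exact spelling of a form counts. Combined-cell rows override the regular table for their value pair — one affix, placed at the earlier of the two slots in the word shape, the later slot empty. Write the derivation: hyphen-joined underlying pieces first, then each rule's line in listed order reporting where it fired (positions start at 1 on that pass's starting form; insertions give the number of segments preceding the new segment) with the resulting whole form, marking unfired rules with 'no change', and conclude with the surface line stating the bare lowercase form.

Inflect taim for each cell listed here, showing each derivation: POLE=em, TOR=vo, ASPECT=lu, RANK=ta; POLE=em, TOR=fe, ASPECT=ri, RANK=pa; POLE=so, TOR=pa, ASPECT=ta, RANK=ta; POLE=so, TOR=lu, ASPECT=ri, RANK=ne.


cell POLE=em, TOR=vo, ASPECT=lu, RANK=ta:
underlying: taim-it-ze-vun-bs
1. o -> e, u -> i / F C0 _: fires at position(s) 10: taimitzevinbs
2. k -> g, p -> b, t -> d / V _ V: no change
surface: taimitzevinbs

cell POLE=em, TOR=fe, ASPECT=ri, RANK=pa:
underlying: taim-it-za-po-rpi
1. o -> e, u -> i / F C0 _: no change
2. k -> g, p -> b, t -> d / V _ V: fires at position(s) 9: taimitzaborpi
surface: taimitzaborpi

cell POLE=so, TOR=pa, ASPECT=ta, RANK=ta:
underlying: taim-rve-kg-do-bs
1. o -> e, u -> i / F C0 _: fires at position(s) 11: taimrvekgdebs
2. k -> g, p -> b, t -> d / V _ V: no change
surface: taimrvekgdebs

cell POLE=so, TOR=lu, ASPECT=ri, RANK=ne:
underlying: taim-rve-blu-po-vet
1. o -> e, u -> i / F C0 _: fires at position(s) 10: taimrveblipovet
2. k -> g, p -> b, t -> d / V _ V: fires at position(s) 11: taimrveblibovet
surface: taimrveblibovet


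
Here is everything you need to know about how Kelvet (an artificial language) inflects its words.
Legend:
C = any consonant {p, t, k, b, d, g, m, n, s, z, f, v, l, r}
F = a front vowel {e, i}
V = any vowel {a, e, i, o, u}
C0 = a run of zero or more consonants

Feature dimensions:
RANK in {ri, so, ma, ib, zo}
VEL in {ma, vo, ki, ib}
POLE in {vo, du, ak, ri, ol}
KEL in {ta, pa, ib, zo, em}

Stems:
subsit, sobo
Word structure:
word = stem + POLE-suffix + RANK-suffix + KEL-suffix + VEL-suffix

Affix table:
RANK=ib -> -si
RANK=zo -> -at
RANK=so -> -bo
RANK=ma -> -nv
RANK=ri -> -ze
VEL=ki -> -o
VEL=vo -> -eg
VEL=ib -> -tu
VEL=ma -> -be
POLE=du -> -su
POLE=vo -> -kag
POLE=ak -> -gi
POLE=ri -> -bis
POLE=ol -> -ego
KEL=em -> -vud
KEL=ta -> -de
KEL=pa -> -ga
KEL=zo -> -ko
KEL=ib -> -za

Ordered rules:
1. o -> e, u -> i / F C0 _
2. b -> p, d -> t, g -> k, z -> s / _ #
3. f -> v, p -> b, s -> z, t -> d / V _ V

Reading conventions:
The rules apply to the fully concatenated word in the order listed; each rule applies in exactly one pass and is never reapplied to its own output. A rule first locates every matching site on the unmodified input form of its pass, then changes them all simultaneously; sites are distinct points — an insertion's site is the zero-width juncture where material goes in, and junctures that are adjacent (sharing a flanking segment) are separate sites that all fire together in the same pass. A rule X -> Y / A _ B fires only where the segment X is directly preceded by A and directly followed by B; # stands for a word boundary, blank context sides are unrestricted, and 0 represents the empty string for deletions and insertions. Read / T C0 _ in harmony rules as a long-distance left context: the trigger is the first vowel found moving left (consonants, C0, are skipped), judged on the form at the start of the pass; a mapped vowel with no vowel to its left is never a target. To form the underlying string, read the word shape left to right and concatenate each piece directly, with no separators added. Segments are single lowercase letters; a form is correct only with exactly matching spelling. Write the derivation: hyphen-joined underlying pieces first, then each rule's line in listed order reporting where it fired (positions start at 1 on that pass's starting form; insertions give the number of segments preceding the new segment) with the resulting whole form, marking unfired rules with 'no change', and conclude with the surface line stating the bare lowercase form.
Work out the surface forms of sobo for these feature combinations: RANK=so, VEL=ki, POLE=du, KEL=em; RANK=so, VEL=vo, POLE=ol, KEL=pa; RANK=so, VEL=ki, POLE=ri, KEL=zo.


cell RANK=so, VEL=ki, POLE=du, KEL=em:
underlying: sobo-su-bo-vud-o
1. o -> e, u -> i / F C0 _: no change
2. b -> p, d -> t, g -> k, z -> s / _ #: no change
3. f -> v, p -> b, s -> z, t -> d / V _ V: fires at position(s) 5: sobozubovudo
surface: sobozubovudo

cell RANK=so, VEL=vo, POLE=ol, KEL=pa:
underlying: sobo-ego-bo-ga-eg
1. o -> e, u -> i / F C0 _: fires at position(s) 7: soboegebogaeg
2. b -> p, d -> t, g -> k, z -> s / _ #: fires at position(s) 13: soboegebogaek
3. f -> v, p -> b, s -> z, t -> d / V _ V: no change
surface: soboegebogaek

cell RANK=so, VEL=ki, POLE=ri, KEL=zo:
underlying: sobo-bis-bo-ko-o
1. o -> e, u -> i / F C0 _: fires at position(s) 9: sobobisbekoo
2. b -> p, d -> t, g -> k, z -> s / _ #: no change
3. f -> v, p -> b, s -> z, t -> d / V _ V: no change
surface: sobobisbekoo


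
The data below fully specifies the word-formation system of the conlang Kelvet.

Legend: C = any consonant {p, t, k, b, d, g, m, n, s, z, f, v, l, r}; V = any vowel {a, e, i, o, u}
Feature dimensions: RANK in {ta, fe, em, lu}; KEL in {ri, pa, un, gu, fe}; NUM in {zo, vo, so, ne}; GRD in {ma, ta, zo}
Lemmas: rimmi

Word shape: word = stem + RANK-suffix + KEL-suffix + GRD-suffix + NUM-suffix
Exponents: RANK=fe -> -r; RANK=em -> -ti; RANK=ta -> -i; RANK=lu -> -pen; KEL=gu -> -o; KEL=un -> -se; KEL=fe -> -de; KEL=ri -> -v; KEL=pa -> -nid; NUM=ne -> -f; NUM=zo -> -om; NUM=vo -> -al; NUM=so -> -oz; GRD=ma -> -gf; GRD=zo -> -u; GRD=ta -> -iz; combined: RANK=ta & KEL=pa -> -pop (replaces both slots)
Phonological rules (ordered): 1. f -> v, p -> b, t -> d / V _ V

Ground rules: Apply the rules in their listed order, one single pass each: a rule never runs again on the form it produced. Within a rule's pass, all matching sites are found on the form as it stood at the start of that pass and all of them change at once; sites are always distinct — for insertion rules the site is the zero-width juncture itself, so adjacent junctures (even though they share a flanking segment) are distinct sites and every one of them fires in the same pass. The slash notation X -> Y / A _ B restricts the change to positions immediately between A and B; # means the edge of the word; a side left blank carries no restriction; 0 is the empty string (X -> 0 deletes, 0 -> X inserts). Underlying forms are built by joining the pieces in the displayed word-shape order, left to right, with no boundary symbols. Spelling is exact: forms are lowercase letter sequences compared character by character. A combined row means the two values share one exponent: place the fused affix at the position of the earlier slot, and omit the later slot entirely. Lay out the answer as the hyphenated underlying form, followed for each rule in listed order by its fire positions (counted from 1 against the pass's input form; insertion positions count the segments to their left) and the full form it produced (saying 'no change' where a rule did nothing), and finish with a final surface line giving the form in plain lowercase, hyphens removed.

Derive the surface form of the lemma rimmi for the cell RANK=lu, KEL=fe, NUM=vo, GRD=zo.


underlying: rimmi-pen-de-u-al
1. f -> v, p -> b, t -> d / V _ V: fires at position(s) 6: rimmibendeual
surface: rimmibendeual


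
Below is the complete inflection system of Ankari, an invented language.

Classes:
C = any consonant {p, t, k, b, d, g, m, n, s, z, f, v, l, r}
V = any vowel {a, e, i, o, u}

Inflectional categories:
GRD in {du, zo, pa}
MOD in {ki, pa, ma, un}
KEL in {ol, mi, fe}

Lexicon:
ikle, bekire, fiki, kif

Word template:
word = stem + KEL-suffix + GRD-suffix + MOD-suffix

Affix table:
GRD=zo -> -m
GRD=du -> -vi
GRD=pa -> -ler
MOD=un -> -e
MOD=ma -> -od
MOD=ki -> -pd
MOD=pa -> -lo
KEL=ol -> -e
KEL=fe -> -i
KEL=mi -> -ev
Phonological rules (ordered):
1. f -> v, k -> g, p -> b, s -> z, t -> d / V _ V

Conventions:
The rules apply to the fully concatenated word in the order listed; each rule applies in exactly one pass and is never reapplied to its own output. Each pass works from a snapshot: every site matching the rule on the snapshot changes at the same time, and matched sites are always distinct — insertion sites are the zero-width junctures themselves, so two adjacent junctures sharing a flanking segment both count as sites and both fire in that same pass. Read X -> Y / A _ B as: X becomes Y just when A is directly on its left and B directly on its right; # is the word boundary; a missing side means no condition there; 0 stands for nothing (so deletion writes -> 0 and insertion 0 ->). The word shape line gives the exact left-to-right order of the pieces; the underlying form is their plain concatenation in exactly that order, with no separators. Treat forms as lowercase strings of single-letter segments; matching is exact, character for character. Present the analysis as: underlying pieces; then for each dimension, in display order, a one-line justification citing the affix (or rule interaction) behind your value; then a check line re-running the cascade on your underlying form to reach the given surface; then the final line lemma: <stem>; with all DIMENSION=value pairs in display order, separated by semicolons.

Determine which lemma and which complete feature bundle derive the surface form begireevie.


underlying: bekire-e-vi-e
GRD=du - signalled by the affix -vi
MOD=un - signalled by the affix -e
KEL=ol - signalled by the affix -e
check: bekireevie -> begireevie
lemma: bekire; GRD=du; MOD=un; KEL=ol


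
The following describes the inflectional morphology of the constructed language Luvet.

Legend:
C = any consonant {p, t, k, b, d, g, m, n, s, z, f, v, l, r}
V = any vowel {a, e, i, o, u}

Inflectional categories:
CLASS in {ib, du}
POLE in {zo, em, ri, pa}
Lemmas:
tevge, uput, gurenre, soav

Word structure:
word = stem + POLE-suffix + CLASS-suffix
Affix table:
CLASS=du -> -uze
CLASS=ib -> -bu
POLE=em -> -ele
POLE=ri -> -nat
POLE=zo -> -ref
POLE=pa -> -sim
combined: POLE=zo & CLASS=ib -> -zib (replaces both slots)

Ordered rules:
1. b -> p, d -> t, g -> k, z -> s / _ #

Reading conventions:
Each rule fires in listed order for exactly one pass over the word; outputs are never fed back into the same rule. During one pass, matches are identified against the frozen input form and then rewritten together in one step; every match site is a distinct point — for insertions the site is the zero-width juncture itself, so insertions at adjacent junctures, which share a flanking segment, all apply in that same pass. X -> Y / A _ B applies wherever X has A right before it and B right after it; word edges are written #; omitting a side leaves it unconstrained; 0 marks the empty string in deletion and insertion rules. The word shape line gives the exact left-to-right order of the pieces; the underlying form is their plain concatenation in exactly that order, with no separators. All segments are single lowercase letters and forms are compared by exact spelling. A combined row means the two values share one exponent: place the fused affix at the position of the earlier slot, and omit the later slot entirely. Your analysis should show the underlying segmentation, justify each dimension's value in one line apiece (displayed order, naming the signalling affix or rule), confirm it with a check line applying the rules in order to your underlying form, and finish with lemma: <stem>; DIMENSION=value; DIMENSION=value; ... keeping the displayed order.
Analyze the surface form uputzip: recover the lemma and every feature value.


underlying: uput-zib
CLASS=ib - signalled by the combined affix row
POLE=zo - signalled by the combined affix row
check: uputzib -> uputzip
lemma: uput; CLASS=ib; POLE=zo


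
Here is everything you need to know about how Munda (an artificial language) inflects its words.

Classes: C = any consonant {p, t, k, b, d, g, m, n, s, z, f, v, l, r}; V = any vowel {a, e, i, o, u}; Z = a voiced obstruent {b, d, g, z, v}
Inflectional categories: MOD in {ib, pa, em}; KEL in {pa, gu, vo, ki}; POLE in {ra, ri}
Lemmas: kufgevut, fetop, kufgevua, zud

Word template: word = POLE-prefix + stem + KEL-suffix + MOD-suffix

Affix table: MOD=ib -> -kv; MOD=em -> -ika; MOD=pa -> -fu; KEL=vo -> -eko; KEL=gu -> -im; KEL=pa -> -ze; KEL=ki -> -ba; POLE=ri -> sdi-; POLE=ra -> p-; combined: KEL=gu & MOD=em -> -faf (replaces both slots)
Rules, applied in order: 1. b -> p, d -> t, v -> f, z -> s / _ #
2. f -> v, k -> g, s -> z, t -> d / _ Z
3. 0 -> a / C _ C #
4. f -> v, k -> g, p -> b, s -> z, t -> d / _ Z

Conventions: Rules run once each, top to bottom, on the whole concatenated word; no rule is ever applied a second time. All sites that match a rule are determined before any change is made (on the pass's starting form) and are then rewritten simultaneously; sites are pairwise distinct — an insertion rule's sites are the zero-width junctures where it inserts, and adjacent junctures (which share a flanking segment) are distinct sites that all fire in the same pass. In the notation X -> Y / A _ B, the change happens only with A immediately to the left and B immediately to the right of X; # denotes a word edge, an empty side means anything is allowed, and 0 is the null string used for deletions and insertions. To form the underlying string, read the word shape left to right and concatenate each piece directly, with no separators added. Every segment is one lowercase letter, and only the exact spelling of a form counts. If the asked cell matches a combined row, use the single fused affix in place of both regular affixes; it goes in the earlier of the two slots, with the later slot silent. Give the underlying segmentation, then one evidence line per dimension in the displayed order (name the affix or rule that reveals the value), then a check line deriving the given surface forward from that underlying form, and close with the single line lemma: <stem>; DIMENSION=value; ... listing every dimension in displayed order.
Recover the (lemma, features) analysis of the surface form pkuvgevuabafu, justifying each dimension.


underlying: p-kufgevua-ba-fu
MOD=pa - signalled by the affix -fu
KEL=ki - signalled by the affix -ba
POLE=ra - signalled by the affix p-
check: pkufgevuabafu -> pkufgevuabafu -> pkuvgevuabafu -> pkuvgevuabafu -> pkuvgevuabafu
lemma: kufgevua; MOD=pa; KEL=ki; POLE=ra


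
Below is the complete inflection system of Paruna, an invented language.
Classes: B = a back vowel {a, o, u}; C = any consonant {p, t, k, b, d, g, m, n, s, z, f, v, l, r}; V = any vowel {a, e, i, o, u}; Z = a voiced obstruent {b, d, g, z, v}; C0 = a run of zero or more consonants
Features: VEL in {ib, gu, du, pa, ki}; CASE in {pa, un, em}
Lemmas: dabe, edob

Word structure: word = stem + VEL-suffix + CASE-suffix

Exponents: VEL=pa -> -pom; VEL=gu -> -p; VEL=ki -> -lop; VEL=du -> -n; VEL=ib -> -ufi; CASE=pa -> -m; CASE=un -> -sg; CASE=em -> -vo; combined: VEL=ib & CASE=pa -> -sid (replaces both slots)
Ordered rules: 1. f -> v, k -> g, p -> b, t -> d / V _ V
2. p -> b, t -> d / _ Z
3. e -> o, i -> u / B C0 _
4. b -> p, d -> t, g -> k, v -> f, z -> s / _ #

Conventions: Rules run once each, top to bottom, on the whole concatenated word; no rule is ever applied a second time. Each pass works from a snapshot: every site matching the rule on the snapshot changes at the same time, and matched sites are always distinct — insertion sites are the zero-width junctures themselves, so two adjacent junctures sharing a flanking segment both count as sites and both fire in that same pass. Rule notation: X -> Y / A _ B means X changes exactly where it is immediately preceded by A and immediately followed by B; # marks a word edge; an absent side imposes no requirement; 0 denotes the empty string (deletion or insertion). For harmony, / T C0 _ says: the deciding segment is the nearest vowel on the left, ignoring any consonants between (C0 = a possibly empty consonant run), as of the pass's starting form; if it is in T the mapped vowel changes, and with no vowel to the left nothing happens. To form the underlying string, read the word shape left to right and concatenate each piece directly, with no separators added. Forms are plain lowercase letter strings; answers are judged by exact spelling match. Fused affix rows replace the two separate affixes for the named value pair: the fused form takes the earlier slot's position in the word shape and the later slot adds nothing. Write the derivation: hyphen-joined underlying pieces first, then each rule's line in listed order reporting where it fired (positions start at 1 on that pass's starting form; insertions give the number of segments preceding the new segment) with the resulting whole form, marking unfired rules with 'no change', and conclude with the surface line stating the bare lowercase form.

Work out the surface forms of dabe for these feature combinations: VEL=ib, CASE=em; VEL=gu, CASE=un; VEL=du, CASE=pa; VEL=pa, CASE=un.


cell VEL=ib, CASE=em:
underlying: dabe-ufi-vo
1. f -> v, k -> g, p -> b, t -> d / V _ V: fires at position(s) 6: dabeuvivo
2. p -> b, t -> d / _ Z: no change
3. e -> o, i -> u / B C0 _: fires at position(s) 4, 7: dabouvuvo
4. b -> p, d -> t, g -> k, v -> f, z -> s / _ #: no change
surface: dabouvuvo

cell VEL=gu, CASE=un:
underlying: dabe-p-sg
1. f -> v, k -> g, p -> b, t -> d / V _ V: no change
2. p -> b, t -> d / _ Z: no change
3. e -> o, i -> u / B C0 _: fires at position(s) 4: dabopsg
4. b -> p, d -> t, g -> k, v -> f, z -> s / _ #: fires at position(s) 7: dabopsk
surface: dabopsk

cell VEL=du, CASE=pa:
underlying: dabe-n-m
1. f -> v, k -> g, p -> b, t -> d / V _ V: no change
2. p -> b, t -> d / _ Z: no change
3. e -> o, i -> u / B C0 _: fires at position(s) 4: dabonm
4. b -> p, d -> t, g -> k, v -> f, z -> s / _ #: no change
surface: dabonm

cell VEL=pa, CASE=un:
underlying: dabe-pom-sg
1. f -> v, k -> g, p -> b, t -> d / V _ V: fires at position(s) 5: dabebomsg
2. p -> b, t -> d / _ Z: no change
3. e -> o, i -> u / B C0 _: fires at position(s) 4: dabobomsg
4. b -> p, d -> t, g -> k, v -> f, z -> s / _ #: fires at position(s) 9: dabobomsk
surface: dabobomsk


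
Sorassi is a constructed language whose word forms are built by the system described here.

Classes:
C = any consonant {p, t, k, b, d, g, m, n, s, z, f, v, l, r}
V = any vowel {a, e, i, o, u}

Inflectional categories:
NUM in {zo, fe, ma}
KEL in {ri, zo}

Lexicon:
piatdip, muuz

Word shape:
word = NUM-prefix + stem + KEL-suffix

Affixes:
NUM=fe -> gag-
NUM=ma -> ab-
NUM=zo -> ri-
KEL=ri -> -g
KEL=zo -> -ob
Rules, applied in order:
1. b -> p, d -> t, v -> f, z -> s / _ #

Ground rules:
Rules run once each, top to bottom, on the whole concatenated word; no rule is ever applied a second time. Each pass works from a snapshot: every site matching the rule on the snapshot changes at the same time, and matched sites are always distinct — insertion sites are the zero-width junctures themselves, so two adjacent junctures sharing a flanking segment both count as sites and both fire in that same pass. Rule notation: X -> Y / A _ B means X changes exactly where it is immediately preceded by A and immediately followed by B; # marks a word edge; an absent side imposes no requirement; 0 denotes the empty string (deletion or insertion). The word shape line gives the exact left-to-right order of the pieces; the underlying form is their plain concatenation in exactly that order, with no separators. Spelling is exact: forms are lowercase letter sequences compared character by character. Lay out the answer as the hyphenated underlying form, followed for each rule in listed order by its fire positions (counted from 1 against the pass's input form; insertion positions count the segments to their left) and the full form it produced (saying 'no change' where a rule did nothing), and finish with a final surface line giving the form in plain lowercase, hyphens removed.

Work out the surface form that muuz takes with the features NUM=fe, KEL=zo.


underlying: gag-muuz-ob
1. b -> p, d -> t, v -> f, z -> s / _ #: fires at position(s) 9: gagmuuzop
surface: gagmuuzop


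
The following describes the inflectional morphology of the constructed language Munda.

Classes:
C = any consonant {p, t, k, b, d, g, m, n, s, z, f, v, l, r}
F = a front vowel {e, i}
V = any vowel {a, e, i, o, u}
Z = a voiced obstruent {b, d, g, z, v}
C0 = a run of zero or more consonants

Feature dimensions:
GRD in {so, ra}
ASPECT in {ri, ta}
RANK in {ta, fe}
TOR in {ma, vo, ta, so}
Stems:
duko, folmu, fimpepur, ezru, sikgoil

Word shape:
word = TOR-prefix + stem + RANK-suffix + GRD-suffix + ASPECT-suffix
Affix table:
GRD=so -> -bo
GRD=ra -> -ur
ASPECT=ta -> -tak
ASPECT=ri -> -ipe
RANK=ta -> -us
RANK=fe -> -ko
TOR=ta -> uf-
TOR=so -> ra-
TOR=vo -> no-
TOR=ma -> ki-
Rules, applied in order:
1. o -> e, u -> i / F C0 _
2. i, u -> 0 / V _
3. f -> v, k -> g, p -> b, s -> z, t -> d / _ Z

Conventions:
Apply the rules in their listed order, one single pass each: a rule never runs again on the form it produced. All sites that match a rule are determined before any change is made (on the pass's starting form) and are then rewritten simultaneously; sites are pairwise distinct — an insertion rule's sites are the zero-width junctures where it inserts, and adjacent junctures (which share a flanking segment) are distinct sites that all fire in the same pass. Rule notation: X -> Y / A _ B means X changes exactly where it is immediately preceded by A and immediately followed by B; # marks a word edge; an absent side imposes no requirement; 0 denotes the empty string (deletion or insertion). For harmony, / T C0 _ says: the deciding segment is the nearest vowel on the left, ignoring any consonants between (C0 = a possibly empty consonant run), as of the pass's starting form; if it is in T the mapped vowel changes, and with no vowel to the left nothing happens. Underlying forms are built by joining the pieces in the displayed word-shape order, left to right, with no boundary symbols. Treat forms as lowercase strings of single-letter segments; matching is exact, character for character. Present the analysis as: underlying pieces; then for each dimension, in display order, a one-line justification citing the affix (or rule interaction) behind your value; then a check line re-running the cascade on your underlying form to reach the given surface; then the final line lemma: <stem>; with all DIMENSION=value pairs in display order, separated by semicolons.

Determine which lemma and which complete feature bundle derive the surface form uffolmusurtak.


underlying: uf-folmu-us-ur-tak
GRD=ra - signalled by the affix -ur
ASPECT=ta - signalled by the affix -tak
RANK=ta - signalled by the affix -us
TOR=ta - signalled by the affix uf-
check: uffolmuusurtak -> uffolmuusurtak -> uffolmusurtak -> uffolmusurtak
lemma: folmu; GRD=ra; ASPECT=ta; RANK=ta; TOR=ta


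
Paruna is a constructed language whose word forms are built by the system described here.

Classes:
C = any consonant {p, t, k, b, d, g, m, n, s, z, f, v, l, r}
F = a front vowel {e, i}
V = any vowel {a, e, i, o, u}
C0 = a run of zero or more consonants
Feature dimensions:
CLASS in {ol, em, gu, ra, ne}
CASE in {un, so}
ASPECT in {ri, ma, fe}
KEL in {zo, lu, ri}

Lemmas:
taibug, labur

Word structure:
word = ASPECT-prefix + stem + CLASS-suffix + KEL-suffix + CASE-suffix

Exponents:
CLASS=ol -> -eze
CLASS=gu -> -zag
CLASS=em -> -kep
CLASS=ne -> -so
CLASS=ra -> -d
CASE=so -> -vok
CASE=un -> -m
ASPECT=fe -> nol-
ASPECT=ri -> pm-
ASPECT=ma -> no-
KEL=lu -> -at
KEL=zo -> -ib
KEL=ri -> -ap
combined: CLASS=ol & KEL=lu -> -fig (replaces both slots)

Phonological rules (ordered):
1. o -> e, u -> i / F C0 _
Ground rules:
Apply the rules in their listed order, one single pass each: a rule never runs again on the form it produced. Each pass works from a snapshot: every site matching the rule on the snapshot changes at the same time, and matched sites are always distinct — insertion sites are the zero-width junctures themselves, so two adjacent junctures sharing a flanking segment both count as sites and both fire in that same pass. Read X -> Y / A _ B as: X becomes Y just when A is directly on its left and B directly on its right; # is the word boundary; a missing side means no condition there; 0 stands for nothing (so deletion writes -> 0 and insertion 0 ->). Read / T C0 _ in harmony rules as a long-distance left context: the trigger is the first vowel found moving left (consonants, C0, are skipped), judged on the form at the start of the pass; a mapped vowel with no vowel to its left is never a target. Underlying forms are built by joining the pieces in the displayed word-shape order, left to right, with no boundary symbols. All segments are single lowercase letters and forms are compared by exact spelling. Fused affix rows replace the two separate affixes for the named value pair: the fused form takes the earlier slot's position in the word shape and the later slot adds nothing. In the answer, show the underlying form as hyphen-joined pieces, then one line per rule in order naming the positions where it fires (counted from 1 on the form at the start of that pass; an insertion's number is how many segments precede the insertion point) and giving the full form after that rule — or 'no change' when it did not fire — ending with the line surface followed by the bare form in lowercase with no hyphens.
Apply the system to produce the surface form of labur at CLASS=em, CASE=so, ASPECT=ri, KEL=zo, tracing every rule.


underlying: pm-labur-kep-ib-vok
1. o -> e, u -> i / F C0 _: fires at position(s) 14: pmlaburkepibvek
surface: pmlaburkepibvek


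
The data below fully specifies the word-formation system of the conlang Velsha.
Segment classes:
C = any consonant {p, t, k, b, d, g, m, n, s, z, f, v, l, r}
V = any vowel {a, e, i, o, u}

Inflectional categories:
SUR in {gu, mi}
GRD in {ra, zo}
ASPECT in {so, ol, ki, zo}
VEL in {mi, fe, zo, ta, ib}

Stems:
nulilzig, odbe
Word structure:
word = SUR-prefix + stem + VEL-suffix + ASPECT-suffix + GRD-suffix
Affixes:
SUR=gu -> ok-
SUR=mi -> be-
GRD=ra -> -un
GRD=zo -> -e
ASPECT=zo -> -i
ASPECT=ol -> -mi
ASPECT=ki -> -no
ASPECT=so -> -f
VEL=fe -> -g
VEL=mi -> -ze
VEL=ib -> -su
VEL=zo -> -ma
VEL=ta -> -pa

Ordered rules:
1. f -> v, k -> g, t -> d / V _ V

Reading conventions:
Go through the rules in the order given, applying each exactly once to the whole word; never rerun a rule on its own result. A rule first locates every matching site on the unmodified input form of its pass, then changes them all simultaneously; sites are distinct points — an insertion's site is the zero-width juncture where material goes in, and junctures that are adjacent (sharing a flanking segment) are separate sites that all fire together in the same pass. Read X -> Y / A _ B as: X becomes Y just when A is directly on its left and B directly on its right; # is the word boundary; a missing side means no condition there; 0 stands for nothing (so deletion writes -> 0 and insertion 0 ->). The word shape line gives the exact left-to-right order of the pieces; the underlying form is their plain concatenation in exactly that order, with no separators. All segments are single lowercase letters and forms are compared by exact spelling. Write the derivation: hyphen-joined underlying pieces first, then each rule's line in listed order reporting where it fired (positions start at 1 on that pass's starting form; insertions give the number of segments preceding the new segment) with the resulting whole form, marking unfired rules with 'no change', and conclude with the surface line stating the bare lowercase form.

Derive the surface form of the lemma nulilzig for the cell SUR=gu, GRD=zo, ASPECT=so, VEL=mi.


underlying: ok-nulilzig-ze-f-e
1. f -> v, k -> g, t -> d / V _ V: fires at position(s) 13: oknulilzigzeve
surface: oknulilzigzeve


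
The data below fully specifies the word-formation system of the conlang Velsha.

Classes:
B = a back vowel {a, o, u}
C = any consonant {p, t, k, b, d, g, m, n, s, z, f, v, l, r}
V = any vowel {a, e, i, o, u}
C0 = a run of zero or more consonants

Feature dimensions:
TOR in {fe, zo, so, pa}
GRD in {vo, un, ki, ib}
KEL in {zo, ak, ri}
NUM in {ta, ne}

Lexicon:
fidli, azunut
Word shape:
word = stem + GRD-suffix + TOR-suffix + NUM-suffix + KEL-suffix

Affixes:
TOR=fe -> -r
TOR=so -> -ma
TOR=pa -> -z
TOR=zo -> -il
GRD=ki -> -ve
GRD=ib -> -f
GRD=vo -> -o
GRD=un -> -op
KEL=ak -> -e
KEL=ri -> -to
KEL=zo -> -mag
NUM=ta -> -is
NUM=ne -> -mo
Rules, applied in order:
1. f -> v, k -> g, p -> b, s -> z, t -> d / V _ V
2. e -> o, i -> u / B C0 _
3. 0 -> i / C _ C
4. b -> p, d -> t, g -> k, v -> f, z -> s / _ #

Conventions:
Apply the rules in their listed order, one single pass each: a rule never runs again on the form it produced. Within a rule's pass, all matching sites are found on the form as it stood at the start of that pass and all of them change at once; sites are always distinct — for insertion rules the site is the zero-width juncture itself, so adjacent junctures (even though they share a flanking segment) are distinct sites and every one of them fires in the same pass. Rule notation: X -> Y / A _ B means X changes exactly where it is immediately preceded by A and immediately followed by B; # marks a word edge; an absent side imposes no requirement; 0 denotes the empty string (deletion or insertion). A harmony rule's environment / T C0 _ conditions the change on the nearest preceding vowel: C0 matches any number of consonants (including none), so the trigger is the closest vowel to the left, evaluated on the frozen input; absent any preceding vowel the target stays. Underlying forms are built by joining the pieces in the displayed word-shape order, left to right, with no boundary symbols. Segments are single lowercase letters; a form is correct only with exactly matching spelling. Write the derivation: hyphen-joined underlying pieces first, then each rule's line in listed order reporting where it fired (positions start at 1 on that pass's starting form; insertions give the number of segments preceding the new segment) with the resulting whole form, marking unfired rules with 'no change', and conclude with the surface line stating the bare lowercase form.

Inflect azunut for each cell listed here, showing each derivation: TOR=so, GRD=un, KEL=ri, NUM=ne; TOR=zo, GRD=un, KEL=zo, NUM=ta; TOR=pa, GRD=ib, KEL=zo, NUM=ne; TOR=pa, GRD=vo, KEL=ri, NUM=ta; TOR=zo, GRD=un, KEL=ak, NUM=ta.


cell TOR=so, GRD=un, KEL=ri, NUM=ne:
underlying: azunut-op-ma-mo-to
1. f -> v, k -> g, p -> b, s -> z, t -> d / V _ V: fires at position(s) 6, 13: azunudopmamodo
2. e -> o, i -> u / B C0 _: no change
3. 0 -> i / C _ C: inserts after position(s) 8: azunudopimamodo
4. b -> p, d -> t, g -> k, v -> f, z -> s / _ #: no change
surface: azunudopimamodo

cell TOR=zo, GRD=un, KEL=zo, NUM=ta:
underlying: azunut-op-il-is-mag
1. f -> v, k -> g, p -> b, s -> z, t -> d / V _ V: fires at position(s) 6, 8: azunudobilismag
2. e -> o, i -> u / B C0 _: fires at position(s) 9: azunudobulismag
3. 0 -> i / C _ C: inserts after position(s) 12: azunudobulisimag
4. b -> p, d -> t, g -> k, v -> f, z -> s / _ #: fires at position(s) 16: azunudobulisimak
surface: azunudobulisimak

cell TOR=pa, GRD=ib, KEL=zo, NUM=ne:
underlying: azunut-f-z-mo-mag
1. f -> v, k -> g, p -> b, s -> z, t -> d / V _ V: no change
2. e -> o, i -> u / B C0 _: no change
3. 0 -> i / C _ C: inserts after position(s) 6, 7, 8: azunutifizimomag
4. b -> p, d -> t, g -> k, v -> f, z -> s / _ #: fires at position(s) 16: azunutifizimomak
surface: azunutifizimomak

cell TOR=pa, GRD=vo, KEL=ri, NUM=ta:
underlying: azunut-o-z-is-to
1. f -> v, k -> g, p -> b, s -> z, t -> d / V _ V: fires at position(s) 6: azunudozisto
2. e -> o, i -> u / B C0 _: fires at position(s) 9: azunudozusto
3. 0 -> i / C _ C: inserts after position(s) 10: azunudozusito
4. b -> p, d -> t, g -> k, v -> f, z -> s / _ #: no change
surface: azunudozusito

cell TOR=zo, GRD=un, KEL=ak, NUM=ta:
underlying: azunut-op-il-is-e
1. f -> v, k -> g, p -> b, s -> z, t -> d / V _ V: fires at position(s) 6, 8, 12: azunudobilize
2. e -> o, i -> u / B C0 _: fires at position(s) 9: azunudobulize
3. 0 -> i / C _ C: no change
4. b -> p, d -> t, g -> k, v -> f, z -> s / _ #: no change
surface: azunudobulize


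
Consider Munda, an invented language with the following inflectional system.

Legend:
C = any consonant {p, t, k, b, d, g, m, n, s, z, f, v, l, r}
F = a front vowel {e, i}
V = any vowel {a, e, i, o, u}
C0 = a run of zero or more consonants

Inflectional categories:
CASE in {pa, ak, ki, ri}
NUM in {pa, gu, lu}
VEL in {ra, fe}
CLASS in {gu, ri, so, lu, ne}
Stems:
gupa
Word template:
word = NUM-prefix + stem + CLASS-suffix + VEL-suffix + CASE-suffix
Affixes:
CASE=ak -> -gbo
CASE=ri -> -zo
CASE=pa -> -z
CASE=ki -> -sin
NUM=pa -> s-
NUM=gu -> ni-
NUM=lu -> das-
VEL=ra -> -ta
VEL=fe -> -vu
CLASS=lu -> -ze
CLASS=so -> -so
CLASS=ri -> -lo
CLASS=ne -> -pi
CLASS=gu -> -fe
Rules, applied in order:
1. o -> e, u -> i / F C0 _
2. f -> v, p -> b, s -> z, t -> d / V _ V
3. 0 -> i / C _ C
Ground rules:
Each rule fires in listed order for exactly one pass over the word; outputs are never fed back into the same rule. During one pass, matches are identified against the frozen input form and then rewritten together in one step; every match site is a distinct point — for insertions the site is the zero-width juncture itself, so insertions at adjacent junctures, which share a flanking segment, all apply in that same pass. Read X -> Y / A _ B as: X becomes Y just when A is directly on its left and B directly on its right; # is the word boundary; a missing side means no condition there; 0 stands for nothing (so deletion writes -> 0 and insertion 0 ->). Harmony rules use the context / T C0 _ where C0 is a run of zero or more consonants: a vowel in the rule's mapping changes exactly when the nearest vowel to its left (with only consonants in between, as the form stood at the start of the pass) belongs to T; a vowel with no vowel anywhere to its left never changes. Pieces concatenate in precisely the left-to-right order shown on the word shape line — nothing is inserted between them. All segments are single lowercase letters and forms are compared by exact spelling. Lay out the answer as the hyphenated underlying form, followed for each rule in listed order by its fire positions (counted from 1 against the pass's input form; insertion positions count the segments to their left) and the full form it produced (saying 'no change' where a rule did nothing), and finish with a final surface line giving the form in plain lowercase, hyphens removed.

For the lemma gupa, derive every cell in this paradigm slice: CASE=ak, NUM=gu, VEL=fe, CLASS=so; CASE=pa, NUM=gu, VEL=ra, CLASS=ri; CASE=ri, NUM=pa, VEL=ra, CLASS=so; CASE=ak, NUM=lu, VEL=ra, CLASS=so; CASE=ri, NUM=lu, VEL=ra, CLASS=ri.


cell CASE=ak, NUM=gu, VEL=fe, CLASS=so:
underlying: ni-gupa-so-vu-gbo
1. o -> e, u -> i / F C0 _: fires at position(s) 4: nigipasovugbo
2. f -> v, p -> b, s -> z, t -> d / V _ V: fires at position(s) 5, 7: nigibazovugbo
3. 0 -> i / C _ C: inserts after position(s) 11: nigibazovugibo
surface: nigibazovugibo

cell CASE=pa, NUM=gu, VEL=ra, CLASS=ri:
underlying: ni-gupa-lo-ta-z
1. o -> e, u -> i / F C0 _: fires at position(s) 4: nigipalotaz
2. f -> v, p -> b, s -> z, t -> d / V _ V: fires at position(s) 5, 9: nigibalodaz
3. 0 -> i / C _ C: no change
surface: nigibalodaz

cell CASE=ri, NUM=pa, VEL=ra, CLASS=so:
underlying: s-gupa-so-ta-zo
1. o -> e, u -> i / F C0 _: no change
2. f -> v, p -> b, s -> z, t -> d / V _ V: fires at position(s) 4, 6, 8: sgubazodazo
3. 0 -> i / C _ C: inserts after position(s) 1: sigubazodazo
surface: sigubazodazo

cell CASE=ak, NUM=lu, VEL=ra, CLASS=so:
underlying: das-gupa-so-ta-gbo
1. o -> e, u -> i / F C0 _: no change
2. f -> v, p -> b, s -> z, t -> d / V _ V: fires at position(s) 6, 8, 10: dasgubazodagbo
3. 0 -> i / C _ C: inserts after position(s) 3, 12: dasigubazodagibo
surface: dasigubazodagibo

cell CASE=ri, NUM=lu, VEL=ra, CLASS=ri:
underlying: das-gupa-lo-ta-zo
1. o -> e, u -> i / F C0 _: no change
2. f -> v, p -> b, s -> z, t -> d / V _ V: fires at position(s) 6, 10: dasgubalodazo
3. 0 -> i / C _ C: inserts after position(s) 3: dasigubalodazo
surface: dasigubalodazo


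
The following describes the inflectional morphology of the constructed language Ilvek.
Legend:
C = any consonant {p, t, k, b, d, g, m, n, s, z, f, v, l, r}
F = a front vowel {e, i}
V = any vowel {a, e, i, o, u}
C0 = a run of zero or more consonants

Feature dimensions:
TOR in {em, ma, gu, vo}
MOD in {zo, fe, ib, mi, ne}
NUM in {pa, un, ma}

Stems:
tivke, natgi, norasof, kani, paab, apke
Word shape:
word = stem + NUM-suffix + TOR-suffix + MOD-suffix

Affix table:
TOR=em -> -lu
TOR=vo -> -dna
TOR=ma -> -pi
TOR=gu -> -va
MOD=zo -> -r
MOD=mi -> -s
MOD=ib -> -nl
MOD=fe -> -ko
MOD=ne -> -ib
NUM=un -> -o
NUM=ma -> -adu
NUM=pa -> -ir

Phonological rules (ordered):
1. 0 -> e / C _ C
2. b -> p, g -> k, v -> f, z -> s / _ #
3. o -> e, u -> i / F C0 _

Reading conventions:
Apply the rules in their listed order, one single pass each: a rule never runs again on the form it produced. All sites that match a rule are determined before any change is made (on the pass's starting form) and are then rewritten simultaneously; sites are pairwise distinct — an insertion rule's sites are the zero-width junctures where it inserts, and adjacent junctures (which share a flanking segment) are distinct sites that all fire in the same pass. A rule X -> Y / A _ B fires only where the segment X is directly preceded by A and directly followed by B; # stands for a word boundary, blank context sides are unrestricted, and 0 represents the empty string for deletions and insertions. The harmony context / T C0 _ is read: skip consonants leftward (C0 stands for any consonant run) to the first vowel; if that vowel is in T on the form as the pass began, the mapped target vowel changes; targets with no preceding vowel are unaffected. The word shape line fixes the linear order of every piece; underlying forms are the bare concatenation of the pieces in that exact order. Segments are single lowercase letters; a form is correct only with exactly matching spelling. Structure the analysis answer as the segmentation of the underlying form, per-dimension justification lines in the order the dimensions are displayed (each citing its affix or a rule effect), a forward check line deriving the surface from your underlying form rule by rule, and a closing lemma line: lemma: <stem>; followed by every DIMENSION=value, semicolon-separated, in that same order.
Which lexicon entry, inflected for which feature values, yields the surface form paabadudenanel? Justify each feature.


underlying: paab-adu-dna-nl
TOR=vo - signalled by the affix -dna
MOD=ib - signalled by the affix -nl
NUM=ma - signalled by the affix -adu
check: paabadudnanl -> paabadudenanel -> paabadudenanel -> paabadudenanel
lemma: paab; TOR=vo; MOD=ib; NUM=ma
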